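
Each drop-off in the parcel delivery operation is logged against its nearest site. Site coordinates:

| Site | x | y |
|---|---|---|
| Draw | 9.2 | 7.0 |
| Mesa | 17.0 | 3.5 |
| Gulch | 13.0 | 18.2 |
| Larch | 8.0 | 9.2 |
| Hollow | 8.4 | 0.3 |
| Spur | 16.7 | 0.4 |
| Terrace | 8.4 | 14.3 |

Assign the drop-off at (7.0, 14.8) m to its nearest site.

Terrace

Squared distances to each site:
Draw: 65.680; Mesa: 227.690; Gulch: 47.560; Larch: 32.360; Hollow: 212.210; Spur: 301.450; Terrace: 2.210.
Minimum at Terrace.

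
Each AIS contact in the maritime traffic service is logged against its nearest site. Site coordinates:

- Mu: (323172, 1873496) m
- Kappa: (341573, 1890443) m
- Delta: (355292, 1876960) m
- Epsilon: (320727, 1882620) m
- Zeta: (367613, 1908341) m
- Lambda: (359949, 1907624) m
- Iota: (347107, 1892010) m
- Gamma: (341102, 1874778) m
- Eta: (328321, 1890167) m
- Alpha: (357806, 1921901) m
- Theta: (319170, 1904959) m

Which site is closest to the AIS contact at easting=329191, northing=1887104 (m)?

Eta

Squared distances to each site:
Mu: 221406025.000; Kappa: 164462845.000; Delta: 784162937.000; Epsilon: 91745552.000; Zeta: 1927260253.000; Lambda: 1367124964.000; Iota: 345051892.000; Gamma: 293802197.000; Eta: 10138869.000; Alpha: 2029649434.000; Theta: 419221466.000.
Minimum at Eta.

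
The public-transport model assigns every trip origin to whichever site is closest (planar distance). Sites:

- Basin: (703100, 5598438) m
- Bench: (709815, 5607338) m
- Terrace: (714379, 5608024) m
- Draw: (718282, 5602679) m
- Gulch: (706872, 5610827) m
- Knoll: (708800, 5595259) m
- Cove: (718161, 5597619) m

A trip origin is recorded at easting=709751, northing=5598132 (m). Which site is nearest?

Knoll

Squared distances to each site:
Basin: 44329437.000; Bench: 84754532.000; Terrace: 119270048.000; Draw: 93453170.000; Gulch: 169451666.000; Knoll: 9158530.000; Cove: 70991269.000.
Minimum at Knoll.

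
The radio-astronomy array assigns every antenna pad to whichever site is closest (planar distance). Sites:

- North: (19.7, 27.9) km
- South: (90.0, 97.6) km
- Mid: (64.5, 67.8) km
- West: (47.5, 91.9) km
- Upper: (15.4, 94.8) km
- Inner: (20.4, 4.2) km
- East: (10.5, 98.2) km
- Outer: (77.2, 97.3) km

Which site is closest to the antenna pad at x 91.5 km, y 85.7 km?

Squared distances to each site:
North: 8496.080; South: 143.860; Mid: 1049.410; West: 1974.440; Upper: 5874.020; Inner: 11697.460; East: 6717.250; Outer: 339.050.
Minimum at South.

South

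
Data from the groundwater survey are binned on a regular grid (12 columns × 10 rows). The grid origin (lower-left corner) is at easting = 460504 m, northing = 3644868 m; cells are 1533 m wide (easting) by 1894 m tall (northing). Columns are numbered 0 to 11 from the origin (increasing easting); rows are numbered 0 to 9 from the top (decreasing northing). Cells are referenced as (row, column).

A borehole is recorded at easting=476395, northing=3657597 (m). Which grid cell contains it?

(3, 10)

Column index: ⌊(476395 − 460504) / 1533⌋ = ⌊10.366⌋ = 10
Row offset from origin: ⌊(3657597 − 3644868) / 1894⌋ = ⌊6.721⌋ = 6 → row 3 (counted from top)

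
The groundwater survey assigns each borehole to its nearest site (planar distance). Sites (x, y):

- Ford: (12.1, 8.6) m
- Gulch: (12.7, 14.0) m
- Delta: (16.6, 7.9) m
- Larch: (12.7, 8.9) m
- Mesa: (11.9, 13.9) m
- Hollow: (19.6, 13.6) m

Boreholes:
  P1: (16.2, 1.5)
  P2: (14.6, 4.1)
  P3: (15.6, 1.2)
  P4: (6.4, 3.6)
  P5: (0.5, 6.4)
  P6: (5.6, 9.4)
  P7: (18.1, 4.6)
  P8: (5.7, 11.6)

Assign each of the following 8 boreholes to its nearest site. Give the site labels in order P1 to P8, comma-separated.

P1 → Delta (d²=41.12)
P2 → Delta (d²=18.44)
P3 → Delta (d²=45.89)
P4 → Ford (d²=57.49)
P5 → Ford (d²=139.40)
P6 → Ford (d²=42.89)
P7 → Delta (d²=13.14)
P8 → Mesa (d²=43.73)

Delta, Delta, Delta, Ford, Ford, Ford, Delta, Mesa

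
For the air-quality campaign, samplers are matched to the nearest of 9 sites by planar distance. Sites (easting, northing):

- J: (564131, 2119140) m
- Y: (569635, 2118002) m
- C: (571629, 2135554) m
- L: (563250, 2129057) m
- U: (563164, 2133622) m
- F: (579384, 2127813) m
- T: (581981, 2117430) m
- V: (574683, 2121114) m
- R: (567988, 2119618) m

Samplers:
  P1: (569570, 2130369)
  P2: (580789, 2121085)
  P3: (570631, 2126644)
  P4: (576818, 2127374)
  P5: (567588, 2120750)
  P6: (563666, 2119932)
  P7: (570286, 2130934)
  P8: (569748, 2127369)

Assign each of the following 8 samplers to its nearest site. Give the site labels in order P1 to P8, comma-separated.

C, T, V, F, R, J, C, L

P1 → C (d²=31123706.00)
P2 → T (d²=14779889.00)
P3 → V (d²=46999604.00)
P4 → F (d²=6777077.00)
P5 → R (d²=1441424.00)
P6 → J (d²=843489.00)
P7 → C (d²=23148049.00)
P8 → L (d²=45073348.00)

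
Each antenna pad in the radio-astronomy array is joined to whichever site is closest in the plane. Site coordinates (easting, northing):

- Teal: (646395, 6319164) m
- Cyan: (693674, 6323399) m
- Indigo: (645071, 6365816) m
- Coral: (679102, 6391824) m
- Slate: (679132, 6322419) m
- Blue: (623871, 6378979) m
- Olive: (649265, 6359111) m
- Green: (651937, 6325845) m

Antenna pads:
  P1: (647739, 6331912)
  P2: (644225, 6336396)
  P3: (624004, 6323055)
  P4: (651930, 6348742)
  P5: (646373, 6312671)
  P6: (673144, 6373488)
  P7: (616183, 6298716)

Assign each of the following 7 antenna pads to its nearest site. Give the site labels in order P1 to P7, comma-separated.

P1 → Green (d²=54431693.00)
P2 → Green (d²=170798545.00)
P3 → Teal (d²=516496762.00)
P4 → Olive (d²=114618386.00)
P5 → Teal (d²=42159533.00)
P6 → Coral (d²=371706660.00)
P7 → Teal (d²=1330885648.00)

Green, Green, Teal, Olive, Teal, Coral, Teal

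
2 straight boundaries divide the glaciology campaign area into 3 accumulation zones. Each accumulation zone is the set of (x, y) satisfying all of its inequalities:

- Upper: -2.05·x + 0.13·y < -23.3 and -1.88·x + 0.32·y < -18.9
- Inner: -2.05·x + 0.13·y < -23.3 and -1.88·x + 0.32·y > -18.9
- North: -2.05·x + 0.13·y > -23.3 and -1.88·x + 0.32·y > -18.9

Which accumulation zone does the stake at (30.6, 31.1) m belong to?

Upper

-2.05·30.6 + 0.13·31.1 = -58.687, which is < -23.3
-1.88·30.6 + 0.32·31.1 = -47.576, which is < -18.9
This sign pattern matches Upper.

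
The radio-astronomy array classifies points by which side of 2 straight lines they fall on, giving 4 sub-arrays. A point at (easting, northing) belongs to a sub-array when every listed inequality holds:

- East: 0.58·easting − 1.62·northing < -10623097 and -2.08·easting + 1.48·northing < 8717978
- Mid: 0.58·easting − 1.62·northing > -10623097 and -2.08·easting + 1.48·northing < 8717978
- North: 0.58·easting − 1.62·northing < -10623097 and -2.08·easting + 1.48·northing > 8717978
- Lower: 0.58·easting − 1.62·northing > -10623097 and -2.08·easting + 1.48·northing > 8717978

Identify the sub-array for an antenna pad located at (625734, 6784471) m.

North

0.58·625734 − 1.62·6784471 = -10627917.300, which is < -10623097
-2.08·625734 + 1.48·6784471 = 8739490.360, which is > 8717978
This sign pattern matches North.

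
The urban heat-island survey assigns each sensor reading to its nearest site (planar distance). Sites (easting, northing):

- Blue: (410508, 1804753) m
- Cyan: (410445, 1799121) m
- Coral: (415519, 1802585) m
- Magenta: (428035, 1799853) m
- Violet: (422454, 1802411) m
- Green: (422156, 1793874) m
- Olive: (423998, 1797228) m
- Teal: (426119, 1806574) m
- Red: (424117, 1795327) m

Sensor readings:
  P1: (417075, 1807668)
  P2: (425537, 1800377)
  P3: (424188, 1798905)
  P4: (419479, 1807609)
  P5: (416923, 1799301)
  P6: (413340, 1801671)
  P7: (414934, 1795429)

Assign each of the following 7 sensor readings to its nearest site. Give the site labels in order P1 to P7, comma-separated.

Coral, Magenta, Olive, Violet, Coral, Coral, Cyan

P1 → Coral (d²=28258025.00)
P2 → Magenta (d²=6514580.00)
P3 → Olive (d²=2848429.00)
P4 → Violet (d²=35869829.00)
P5 → Coral (d²=12755872.00)
P6 → Coral (d²=5583437.00)
P7 → Cyan (d²=33781985.00)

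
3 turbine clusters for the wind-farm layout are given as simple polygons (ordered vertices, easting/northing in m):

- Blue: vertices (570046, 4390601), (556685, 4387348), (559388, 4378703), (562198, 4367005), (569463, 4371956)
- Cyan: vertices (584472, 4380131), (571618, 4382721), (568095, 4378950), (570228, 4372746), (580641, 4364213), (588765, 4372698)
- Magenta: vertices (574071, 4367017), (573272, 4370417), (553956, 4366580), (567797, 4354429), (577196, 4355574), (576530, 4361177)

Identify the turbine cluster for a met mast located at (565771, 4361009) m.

Cast a ray rightward from (565771, 4361009). For each polygon, the edges (by vertex number in listed order) whose endpoints lie on opposite sides of northing = 4361009, where each meets that height, and whether that is right or left of the point:
Blue: no edge straddles that height → 0 crossings.
Cyan: no edge straddles that height → 0 crossings.
Magenta: 3–4 at easting≈560301.8 (left), 5–6 at easting≈576550.0 (right) → 1 crossing.
Only Magenta has an odd count, so the point is inside Magenta.

Magenta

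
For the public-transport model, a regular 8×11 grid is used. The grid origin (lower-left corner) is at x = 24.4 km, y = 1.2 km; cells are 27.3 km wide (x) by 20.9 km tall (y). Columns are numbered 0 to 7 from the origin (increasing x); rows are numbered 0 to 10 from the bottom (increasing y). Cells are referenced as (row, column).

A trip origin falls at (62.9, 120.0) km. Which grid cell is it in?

(5, 1)

Column index: ⌊(62.9 − 24.4) / 27.3⌋ = ⌊1.410⌋ = 1
Row offset from origin: ⌊(120.0 − 1.2) / 20.9⌋ = ⌊5.684⌋ = 5 → row 5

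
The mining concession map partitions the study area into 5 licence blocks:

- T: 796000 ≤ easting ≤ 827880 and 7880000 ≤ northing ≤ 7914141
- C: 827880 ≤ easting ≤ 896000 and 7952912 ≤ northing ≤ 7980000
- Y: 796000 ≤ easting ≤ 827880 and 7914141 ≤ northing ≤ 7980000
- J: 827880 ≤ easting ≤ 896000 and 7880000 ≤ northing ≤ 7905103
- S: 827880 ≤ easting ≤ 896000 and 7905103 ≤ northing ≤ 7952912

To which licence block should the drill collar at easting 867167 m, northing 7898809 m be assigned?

The point has easting = 867167 and northing = 7898809.
Only J satisfies 827880 ≤ easting ≤ 896000 and 7880000 ≤ northing ≤ 7905103.

J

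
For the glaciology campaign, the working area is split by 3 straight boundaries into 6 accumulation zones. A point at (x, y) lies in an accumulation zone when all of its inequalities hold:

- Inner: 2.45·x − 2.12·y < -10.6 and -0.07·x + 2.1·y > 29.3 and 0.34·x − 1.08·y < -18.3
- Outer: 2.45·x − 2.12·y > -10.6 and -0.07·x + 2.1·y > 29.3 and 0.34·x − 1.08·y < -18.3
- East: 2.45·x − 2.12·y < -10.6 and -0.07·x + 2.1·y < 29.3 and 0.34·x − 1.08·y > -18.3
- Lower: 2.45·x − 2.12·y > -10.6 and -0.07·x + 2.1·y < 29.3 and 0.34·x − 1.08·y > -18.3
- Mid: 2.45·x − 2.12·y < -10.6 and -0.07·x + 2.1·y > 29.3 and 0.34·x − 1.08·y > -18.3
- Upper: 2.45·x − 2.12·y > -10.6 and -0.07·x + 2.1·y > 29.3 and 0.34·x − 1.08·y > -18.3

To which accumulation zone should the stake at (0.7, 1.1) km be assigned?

2.45·0.7 − 2.12·1.1 = -0.617, which is > -10.6
-0.07·0.7 + 2.1·1.1 = 2.261, which is < 29.3
0.34·0.7 − 1.08·1.1 = -0.950, which is > -18.3
This sign pattern matches Lower.

Lower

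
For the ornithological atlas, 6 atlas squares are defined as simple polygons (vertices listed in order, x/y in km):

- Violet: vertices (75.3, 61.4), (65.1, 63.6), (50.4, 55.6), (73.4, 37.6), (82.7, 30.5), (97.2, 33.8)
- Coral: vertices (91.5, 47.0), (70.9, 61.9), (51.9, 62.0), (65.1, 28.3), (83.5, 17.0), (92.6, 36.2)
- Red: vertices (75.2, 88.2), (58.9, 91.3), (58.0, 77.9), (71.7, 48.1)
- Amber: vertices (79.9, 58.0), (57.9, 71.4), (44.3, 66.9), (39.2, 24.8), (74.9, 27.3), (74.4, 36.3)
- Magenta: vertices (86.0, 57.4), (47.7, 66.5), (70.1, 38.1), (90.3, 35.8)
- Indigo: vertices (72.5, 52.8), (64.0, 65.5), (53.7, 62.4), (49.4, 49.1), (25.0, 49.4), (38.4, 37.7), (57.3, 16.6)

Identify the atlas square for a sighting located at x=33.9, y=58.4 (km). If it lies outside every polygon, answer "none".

none

Cast a ray rightward from (33.9, 58.4). For each polygon, the edges (by vertex number in listed order) whose endpoints lie on opposite sides of y = 58.4, where each meets that height, and whether that is right or left of the point:
Violet: 2–3 at x≈55.54 (right), 6–1 at x≈77.68 (right) → 2 crossings.
Coral: 1–2 at x≈75.74 (right), 3–4 at x≈53.31 (right) → 2 crossings.
Red: 3–4 at x≈66.96 (right), 4–1 at x≈72.60 (right) → 2 crossings.
Amber: 1–2 at x≈79.24 (right), 3–4 at x≈43.27 (right) → 2 crossings.
Magenta: 1–2 at x≈81.79 (right), 2–3 at x≈54.09 (right) → 2 crossings.
Indigo: 1–2 at x≈68.75 (right), 3–4 at x≈52.41 (right) → 2 crossings.
All counts are even, so the point lies outside every listed polygon.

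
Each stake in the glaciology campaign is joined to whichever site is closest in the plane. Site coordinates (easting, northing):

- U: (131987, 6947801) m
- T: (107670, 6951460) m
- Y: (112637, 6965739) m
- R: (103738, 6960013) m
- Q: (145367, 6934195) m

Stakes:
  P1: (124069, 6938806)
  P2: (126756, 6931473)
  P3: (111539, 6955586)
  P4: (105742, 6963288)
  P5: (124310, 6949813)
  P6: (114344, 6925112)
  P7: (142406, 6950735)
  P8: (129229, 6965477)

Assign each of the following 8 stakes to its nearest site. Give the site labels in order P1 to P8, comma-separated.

P1 → U (d²=143604749.00)
P2 → U (d²=293966945.00)
P3 → T (d²=31993037.00)
P4 → R (d²=14741641.00)
P5 → U (d²=62984473.00)
P6 → T (d²=738759380.00)
P7 → U (d²=117163917.00)
P8 → Y (d²=275363108.00)

U, U, T, R, U, T, U, Y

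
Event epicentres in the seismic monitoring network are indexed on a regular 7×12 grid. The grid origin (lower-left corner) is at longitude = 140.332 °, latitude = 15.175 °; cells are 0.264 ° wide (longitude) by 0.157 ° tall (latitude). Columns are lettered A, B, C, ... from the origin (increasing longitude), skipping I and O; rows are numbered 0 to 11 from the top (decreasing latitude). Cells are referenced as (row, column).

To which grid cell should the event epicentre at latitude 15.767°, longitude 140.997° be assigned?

(8, C)

Column index: ⌊(140.997 − 140.332) / 0.264⌋ = ⌊2.519⌋ = 2 → column C
Row offset from origin: ⌊(15.767 − 15.175) / 0.157⌋ = ⌊3.771⌋ = 3 → row 8 (counted from top)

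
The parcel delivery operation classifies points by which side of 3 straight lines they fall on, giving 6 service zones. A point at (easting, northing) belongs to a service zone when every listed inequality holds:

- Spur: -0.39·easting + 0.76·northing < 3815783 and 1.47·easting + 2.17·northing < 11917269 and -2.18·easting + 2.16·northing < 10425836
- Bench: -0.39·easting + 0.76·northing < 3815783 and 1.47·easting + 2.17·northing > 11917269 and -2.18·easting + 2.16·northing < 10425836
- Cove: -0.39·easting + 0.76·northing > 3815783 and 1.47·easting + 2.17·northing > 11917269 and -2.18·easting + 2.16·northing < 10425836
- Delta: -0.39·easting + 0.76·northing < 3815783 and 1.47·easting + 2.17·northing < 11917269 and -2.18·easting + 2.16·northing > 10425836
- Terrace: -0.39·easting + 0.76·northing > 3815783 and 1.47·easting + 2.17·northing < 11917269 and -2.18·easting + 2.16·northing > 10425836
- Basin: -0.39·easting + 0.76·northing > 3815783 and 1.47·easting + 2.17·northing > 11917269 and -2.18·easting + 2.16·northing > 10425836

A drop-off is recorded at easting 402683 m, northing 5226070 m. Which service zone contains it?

Bench

-0.39·402683 + 0.76·5226070 = 3814766.830, which is < 3815783
1.47·402683 + 2.17·5226070 = 11932515.910, which is > 11917269
-2.18·402683 + 2.16·5226070 = 10410462.260, which is < 10425836
This sign pattern matches Bench.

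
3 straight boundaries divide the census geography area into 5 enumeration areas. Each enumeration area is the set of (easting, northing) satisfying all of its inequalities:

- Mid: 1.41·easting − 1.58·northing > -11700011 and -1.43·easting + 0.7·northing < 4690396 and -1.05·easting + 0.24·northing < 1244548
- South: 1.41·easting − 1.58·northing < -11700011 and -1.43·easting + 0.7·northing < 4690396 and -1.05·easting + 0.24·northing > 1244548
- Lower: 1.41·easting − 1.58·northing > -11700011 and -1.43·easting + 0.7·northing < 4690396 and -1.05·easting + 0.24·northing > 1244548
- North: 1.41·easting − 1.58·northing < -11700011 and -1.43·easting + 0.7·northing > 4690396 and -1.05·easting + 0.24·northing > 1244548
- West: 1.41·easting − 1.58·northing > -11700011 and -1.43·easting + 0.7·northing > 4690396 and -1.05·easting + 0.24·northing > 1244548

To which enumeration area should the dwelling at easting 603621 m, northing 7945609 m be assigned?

1.41·603621 − 1.58·7945609 = -11702956.610, which is < -11700011
-1.43·603621 + 0.7·7945609 = 4698748.270, which is > 4690396
-1.05·603621 + 0.24·7945609 = 1273144.110, which is > 1244548
This sign pattern matches North.

North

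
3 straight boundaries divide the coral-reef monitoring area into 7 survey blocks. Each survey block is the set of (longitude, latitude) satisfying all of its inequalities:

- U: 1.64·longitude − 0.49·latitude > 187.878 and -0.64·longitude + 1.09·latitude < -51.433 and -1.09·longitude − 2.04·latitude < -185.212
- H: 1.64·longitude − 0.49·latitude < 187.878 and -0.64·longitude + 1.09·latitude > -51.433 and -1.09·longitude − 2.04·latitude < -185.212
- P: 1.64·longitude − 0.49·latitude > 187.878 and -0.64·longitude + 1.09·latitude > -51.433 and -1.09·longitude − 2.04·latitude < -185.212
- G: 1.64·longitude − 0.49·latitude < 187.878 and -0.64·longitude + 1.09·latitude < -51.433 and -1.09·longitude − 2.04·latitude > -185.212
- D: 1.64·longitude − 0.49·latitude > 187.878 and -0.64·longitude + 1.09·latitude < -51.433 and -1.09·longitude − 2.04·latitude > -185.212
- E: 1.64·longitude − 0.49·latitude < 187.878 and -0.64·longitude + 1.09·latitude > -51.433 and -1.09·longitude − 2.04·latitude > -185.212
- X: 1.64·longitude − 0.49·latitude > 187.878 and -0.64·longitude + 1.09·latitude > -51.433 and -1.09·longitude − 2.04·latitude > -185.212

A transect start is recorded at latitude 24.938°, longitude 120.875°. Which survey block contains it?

E

1.64·120.875 − 0.49·24.938 = 186.015, which is < 187.878
-0.64·120.875 + 1.09·24.938 = -50.178, which is > -51.433
-1.09·120.875 − 2.04·24.938 = -182.627, which is > -185.212
This sign pattern matches E.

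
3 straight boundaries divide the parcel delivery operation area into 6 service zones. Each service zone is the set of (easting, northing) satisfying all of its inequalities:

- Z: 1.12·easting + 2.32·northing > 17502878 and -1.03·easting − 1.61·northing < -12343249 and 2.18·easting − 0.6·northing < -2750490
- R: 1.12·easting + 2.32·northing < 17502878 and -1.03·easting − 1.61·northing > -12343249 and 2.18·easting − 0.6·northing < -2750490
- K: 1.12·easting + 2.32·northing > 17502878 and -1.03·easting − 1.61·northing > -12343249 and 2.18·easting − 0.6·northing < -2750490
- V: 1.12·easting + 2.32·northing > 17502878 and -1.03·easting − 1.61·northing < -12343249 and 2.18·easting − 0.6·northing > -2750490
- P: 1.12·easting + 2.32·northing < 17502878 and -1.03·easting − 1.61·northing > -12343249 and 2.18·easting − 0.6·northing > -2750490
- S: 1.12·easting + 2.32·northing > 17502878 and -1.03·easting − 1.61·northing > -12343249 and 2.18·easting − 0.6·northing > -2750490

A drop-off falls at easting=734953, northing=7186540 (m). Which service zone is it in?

P

1.12·734953 + 2.32·7186540 = 17495920.160, which is < 17502878
-1.03·734953 − 1.61·7186540 = -12327330.990, which is > -12343249
2.18·734953 − 0.6·7186540 = -2709726.460, which is > -2750490
This sign pattern matches P.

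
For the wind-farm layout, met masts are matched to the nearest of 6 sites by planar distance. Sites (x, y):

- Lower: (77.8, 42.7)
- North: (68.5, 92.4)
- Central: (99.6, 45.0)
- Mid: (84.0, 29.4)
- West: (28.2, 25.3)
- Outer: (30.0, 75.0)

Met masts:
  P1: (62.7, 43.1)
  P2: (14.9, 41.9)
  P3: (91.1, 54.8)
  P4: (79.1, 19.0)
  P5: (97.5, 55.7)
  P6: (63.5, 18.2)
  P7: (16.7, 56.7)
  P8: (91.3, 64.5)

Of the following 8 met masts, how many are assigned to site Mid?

2

P1 → Lower
P2 → West
P3 → Central
P4 → Mid
P5 → Central
P6 → Mid
P7 → Outer
P8 → Central
2 of the 8 go to Mid.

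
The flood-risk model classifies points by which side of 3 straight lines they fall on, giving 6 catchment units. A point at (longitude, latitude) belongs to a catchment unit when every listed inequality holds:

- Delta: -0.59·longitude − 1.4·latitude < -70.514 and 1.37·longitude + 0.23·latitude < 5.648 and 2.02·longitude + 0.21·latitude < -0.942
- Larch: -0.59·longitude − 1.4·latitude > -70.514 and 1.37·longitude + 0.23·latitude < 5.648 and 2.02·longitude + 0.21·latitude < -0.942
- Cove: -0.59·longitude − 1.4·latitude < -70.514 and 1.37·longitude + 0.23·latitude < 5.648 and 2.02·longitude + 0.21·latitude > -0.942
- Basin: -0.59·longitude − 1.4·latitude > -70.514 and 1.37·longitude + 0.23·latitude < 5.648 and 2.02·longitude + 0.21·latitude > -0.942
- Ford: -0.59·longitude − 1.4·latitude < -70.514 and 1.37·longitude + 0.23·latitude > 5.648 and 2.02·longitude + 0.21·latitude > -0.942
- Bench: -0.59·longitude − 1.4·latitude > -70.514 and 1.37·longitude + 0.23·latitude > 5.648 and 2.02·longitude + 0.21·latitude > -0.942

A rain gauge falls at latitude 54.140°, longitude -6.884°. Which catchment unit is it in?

-0.59·-6.884 − 1.4·54.140 = -71.734, which is < -70.514
1.37·-6.884 + 0.23·54.140 = 3.021, which is < 5.648
2.02·-6.884 + 0.21·54.140 = -2.536, which is < -0.942
This sign pattern matches Delta.

Delta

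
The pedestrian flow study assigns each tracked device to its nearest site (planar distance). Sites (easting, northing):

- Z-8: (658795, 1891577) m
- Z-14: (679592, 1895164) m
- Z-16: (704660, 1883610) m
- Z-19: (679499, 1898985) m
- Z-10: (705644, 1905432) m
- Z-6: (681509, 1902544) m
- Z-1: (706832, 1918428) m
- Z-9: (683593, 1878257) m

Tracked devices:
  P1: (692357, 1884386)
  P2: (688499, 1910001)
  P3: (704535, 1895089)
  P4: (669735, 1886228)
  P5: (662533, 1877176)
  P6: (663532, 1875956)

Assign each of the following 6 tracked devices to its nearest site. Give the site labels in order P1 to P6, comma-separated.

Z-9, Z-6, Z-10, Z-8, Z-8, Z-8

P1 → Z-9 (d²=114372337.00)
P2 → Z-6 (d²=104466949.00)
P3 → Z-10 (d²=108207530.00)
P4 → Z-8 (d²=148295401.00)
P5 → Z-8 (d²=221361445.00)
P6 → Z-8 (d²=266454810.00)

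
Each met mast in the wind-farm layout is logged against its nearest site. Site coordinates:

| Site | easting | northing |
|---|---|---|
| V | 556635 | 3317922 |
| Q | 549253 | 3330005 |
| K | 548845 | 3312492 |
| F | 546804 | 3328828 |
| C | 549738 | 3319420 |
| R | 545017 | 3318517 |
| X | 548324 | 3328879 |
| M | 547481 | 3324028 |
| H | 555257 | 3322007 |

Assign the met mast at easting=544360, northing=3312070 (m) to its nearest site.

K

Squared distances to each site:
V: 184921529.000; Q: 345605674.000; K: 20293309.000; F: 286803700.000; C: 82945384.000; R: 41995458.000; X: 298255777.000; M: 152734405.000; H: 217488578.000.
Minimum at K.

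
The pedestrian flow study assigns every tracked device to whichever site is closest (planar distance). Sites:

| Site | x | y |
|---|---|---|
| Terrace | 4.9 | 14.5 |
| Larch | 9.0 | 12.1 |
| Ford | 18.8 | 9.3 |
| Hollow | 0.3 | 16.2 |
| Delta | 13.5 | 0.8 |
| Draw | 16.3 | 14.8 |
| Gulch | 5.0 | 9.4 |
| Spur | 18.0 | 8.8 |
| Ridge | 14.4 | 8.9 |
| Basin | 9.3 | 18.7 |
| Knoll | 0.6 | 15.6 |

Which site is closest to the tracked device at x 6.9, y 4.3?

Gulch

Squared distances to each site:
Terrace: 108.040; Larch: 65.250; Ford: 166.610; Hollow: 185.170; Delta: 55.810; Draw: 198.610; Gulch: 29.620; Spur: 143.460; Ridge: 77.410; Basin: 213.120; Knoll: 167.380.
Minimum at Gulch.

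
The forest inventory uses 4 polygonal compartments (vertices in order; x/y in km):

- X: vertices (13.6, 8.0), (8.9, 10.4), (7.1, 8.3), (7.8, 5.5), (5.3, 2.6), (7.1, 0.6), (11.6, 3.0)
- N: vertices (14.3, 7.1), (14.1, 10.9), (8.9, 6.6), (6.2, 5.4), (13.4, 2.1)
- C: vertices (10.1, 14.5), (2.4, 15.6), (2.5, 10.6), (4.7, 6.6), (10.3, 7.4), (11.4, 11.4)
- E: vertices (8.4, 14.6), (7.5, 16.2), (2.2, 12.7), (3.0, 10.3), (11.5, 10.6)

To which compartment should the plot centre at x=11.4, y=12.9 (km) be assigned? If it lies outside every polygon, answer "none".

none

Cast a ray rightward from (11.4, 12.9). For each polygon, the edges (by vertex number in listed order) whose endpoints lie on opposite sides of y = 12.9, where each meets that height, and whether that is right or left of the point:
X: no edge straddles that height → 0 crossings.
N: no edge straddles that height → 0 crossings.
C: 2–3 at x≈2.45 (left), 6–1 at x≈10.77 (left) → 0 crossings.
E: 2–3 at x≈2.50 (left), 5–1 at x≈9.72 (left) → 0 crossings.
All counts are even, so the point lies outside every listed polygon.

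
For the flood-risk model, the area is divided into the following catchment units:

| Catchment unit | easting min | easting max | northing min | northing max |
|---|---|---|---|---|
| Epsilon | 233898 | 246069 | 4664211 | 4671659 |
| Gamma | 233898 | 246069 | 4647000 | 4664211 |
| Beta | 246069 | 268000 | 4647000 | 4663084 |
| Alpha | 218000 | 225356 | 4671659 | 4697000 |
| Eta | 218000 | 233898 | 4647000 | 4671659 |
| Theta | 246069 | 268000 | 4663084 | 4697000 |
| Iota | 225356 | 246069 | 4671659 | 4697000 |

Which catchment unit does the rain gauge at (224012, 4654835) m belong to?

The point has easting = 224012 and northing = 4654835.
Only Eta satisfies 218000 ≤ easting ≤ 233898 and 4647000 ≤ northing ≤ 4671659.

Eta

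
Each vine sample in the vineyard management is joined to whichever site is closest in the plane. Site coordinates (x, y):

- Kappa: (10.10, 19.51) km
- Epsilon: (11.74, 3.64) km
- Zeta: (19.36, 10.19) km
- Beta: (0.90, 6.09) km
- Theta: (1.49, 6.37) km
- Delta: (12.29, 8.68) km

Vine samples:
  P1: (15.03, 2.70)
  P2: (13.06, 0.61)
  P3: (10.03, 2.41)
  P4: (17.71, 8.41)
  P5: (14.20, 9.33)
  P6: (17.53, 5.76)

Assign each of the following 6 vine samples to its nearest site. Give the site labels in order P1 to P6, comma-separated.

P1 → Epsilon (d²=11.71)
P2 → Epsilon (d²=10.92)
P3 → Epsilon (d²=4.44)
P4 → Zeta (d²=5.89)
P5 → Delta (d²=4.07)
P6 → Zeta (d²=22.97)

Epsilon, Epsilon, Epsilon, Zeta, Delta, Zeta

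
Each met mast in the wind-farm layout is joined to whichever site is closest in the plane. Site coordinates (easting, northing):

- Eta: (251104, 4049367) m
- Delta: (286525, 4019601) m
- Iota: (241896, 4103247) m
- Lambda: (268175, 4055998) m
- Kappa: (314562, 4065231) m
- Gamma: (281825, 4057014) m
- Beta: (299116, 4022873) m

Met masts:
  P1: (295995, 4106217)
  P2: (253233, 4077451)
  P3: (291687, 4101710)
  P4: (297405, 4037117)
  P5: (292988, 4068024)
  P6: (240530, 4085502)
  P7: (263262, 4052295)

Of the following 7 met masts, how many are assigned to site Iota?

P1 → Kappa
P2 → Lambda
P3 → Kappa
P4 → Beta
P5 → Gamma
P6 → Iota
P7 → Lambda
1 of the 7 goes to Iota.

1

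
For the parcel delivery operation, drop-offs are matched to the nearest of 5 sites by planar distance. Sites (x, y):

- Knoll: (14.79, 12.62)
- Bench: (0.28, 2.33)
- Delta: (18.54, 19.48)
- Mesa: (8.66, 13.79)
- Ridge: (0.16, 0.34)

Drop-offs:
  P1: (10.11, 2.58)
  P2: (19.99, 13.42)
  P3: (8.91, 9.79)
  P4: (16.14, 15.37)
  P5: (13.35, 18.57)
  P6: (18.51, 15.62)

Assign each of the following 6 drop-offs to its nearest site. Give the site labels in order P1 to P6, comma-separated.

P1 → Bench (d²=96.69)
P2 → Knoll (d²=27.68)
P3 → Mesa (d²=16.06)
P4 → Knoll (d²=9.39)
P5 → Delta (d²=27.76)
P6 → Delta (d²=14.90)

Bench, Knoll, Mesa, Knoll, Delta, Delta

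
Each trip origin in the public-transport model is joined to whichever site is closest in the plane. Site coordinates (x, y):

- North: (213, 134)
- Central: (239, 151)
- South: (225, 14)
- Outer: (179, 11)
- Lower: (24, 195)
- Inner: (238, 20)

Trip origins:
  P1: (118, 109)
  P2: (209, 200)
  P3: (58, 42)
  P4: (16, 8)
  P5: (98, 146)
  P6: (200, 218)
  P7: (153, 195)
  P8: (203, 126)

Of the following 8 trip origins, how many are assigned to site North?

P1 → North
P2 → Central
P3 → Outer
P4 → Outer
P5 → Lower
P6 → Central
P7 → North
P8 → North
3 of the 8 go to North.

3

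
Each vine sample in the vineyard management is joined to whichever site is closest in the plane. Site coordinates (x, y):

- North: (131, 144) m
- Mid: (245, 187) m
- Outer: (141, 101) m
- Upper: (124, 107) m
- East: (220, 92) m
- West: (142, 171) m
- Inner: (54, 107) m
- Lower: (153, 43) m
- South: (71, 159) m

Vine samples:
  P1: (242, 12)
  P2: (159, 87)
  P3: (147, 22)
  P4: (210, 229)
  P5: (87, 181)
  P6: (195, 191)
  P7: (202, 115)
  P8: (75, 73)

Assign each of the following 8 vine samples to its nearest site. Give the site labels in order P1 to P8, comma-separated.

P1 → East (d²=6884.00)
P2 → Outer (d²=520.00)
P3 → Lower (d²=477.00)
P4 → Mid (d²=2989.00)
P5 → South (d²=740.00)
P6 → Mid (d²=2516.00)
P7 → East (d²=853.00)
P8 → Inner (d²=1597.00)

East, Outer, Lower, Mid, South, Mid, East, Inner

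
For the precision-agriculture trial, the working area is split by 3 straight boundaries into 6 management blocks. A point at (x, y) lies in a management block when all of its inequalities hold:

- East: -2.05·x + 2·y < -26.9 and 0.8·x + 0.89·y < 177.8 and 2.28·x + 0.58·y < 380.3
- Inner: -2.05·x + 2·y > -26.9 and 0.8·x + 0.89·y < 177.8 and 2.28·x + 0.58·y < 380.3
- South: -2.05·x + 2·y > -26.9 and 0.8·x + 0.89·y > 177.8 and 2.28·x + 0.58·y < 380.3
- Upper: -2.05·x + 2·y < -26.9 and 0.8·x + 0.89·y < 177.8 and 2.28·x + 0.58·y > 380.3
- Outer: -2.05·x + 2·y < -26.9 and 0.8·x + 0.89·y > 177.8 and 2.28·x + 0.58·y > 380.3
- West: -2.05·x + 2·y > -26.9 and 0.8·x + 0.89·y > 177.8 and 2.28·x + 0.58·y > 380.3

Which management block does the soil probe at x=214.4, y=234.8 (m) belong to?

West

-2.05·214.4 + 2·234.8 = 30.080, which is > -26.9
0.8·214.4 + 0.89·234.8 = 380.492, which is > 177.8
2.28·214.4 + 0.58·234.8 = 625.016, which is > 380.3
This sign pattern matches West.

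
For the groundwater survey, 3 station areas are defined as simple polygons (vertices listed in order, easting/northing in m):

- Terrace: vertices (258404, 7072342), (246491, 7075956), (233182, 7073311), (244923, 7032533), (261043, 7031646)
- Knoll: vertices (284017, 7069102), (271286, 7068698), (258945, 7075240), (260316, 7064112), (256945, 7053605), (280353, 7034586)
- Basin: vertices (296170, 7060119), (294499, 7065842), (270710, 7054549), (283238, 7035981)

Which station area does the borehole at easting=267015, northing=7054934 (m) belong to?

Knoll

Cast a ray rightward from (267015, 7054934). For each polygon, the edges (by vertex number in listed order) whose endpoints lie on opposite sides of northing = 7054934, where each meets that height, and whether that is right or left of the point:
Terrace: 3–4 at easting≈238473.2 (left), 5–1 at easting≈259532.9 (left) → 0 crossings.
Knoll: 4–5 at easting≈257371.4 (left), 6–1 at easting≈282513.0 (right) → 1 crossing.
Basin: 2–3 at easting≈271521.0 (right), 4–1 at easting≈293392.1 (right) → 2 crossings.
Only Knoll has an odd count, so the point is inside Knoll.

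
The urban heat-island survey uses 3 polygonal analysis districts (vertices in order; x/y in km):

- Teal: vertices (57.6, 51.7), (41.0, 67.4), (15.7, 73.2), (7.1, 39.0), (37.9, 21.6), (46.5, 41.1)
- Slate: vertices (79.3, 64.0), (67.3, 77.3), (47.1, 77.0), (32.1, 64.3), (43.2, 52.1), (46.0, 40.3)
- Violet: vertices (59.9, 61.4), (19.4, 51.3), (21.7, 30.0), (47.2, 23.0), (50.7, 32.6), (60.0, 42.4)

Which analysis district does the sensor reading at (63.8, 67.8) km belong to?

Slate

Cast a ray rightward from (63.8, 67.8). For each polygon, the edges (by vertex number in listed order) whose endpoints lie on opposite sides of y = 67.8, where each meets that height, and whether that is right or left of the point:
Teal: 2–3 at x≈39.26 (left), 3–4 at x≈14.34 (left) → 0 crossings.
Slate: 1–2 at x≈75.87 (right), 3–4 at x≈36.23 (left) → 1 crossing.
Violet: no edge straddles that height → 0 crossings.
Only Slate has an odd count, so the point is inside Slate.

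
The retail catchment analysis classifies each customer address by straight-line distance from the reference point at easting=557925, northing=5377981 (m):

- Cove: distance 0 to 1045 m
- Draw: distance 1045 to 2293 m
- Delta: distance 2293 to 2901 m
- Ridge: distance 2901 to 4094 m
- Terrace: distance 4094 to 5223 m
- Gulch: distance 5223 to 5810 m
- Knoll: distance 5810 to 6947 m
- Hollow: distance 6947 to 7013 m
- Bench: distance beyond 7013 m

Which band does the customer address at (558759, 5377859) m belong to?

Cove

Distance = √((558759−557925)² + (5377859−5377981)²) = √(695556.000 + 14884.000) = 842.876 m.
0 ≤ 842.876 < 1045 → Cove.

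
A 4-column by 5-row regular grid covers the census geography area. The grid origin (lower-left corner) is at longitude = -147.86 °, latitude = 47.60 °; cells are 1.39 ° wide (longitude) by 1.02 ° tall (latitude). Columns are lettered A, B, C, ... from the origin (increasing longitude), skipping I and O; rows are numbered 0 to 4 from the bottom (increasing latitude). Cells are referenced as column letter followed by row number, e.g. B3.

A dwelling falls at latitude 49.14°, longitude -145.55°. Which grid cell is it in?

B1

Column index: ⌊(-145.55 − -147.86) / 1.39⌋ = ⌊1.662⌋ = 1 → column B
Row offset from origin: ⌊(49.14 − 47.60) / 1.02⌋ = ⌊1.510⌋ = 1 → row 1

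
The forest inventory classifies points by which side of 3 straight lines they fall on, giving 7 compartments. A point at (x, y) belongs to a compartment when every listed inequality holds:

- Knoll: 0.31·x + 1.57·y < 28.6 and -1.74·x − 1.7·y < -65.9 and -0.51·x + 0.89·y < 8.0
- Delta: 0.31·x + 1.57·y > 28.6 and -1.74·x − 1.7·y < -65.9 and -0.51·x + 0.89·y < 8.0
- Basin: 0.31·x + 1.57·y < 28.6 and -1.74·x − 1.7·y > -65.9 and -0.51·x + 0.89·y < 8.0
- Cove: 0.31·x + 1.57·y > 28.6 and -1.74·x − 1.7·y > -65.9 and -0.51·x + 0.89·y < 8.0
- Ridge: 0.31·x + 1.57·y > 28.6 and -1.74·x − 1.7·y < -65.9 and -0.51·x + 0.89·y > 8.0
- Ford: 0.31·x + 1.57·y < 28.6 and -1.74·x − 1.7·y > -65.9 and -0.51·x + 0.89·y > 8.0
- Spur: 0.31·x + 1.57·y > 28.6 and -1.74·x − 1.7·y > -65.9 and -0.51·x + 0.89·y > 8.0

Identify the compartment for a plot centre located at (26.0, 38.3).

0.31·26.0 + 1.57·38.3 = 68.191, which is > 28.6
-1.74·26.0 − 1.7·38.3 = -110.350, which is < -65.9
-0.51·26.0 + 0.89·38.3 = 20.827, which is > 8.0
This sign pattern matches Ridge.

Ridge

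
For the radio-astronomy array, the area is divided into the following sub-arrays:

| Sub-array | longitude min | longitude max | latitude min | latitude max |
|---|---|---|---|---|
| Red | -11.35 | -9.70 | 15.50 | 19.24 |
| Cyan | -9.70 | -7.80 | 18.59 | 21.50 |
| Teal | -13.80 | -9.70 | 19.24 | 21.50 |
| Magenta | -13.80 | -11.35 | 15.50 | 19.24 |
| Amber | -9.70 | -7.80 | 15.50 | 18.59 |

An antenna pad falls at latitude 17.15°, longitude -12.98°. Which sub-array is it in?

Magenta

The point has longitude = -12.98 and latitude = 17.15.
Only Magenta satisfies -13.80 ≤ longitude ≤ -11.35 and 15.50 ≤ latitude ≤ 19.24.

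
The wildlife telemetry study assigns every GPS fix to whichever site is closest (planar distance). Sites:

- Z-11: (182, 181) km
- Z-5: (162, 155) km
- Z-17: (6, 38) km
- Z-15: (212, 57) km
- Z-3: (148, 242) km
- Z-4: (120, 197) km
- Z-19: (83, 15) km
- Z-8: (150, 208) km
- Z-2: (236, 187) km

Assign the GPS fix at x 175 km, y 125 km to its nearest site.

Squared distances to each site:
Z-11: 3185.000; Z-5: 1069.000; Z-17: 36130.000; Z-15: 5993.000; Z-3: 14418.000; Z-4: 8209.000; Z-19: 20564.000; Z-8: 7514.000; Z-2: 7565.000.
Minimum at Z-5.

Z-5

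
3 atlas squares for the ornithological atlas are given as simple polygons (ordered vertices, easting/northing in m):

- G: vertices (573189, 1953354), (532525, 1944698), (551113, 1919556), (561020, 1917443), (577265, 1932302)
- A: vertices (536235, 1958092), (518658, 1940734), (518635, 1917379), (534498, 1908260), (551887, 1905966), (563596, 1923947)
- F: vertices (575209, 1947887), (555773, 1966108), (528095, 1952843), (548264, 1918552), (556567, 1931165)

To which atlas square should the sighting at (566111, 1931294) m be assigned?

Cast a ray rightward from (566111, 1931294). For each polygon, the edges (by vertex number in listed order) whose endpoints lie on opposite sides of northing = 1931294, where each meets that height, and whether that is right or left of the point:
G: 2–3 at easting≈542434.9 (left), 4–5 at easting≈576163.0 (right) → 1 crossing.
A: 2–3 at easting≈518648.7 (left), 6–1 at easting≈557708.7 (left) → 0 crossings.
F: 3–4 at easting≈540769.5 (left), 5–1 at easting≈556710.8 (left) → 0 crossings.
Only G has an odd count, so the point is inside G.

G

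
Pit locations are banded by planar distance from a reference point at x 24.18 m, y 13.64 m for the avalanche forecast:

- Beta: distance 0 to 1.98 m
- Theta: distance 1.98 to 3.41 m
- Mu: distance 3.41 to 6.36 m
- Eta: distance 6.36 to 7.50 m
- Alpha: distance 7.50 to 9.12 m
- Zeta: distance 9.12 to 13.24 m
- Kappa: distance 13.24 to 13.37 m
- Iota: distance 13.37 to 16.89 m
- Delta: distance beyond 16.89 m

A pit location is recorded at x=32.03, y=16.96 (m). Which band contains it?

Alpha

Distance = √((32.03−24.18)² + (16.96−13.64)²) = √(61.623 + 11.022) = 8.523 m.
7.50 ≤ 8.523 < 9.12 → Alpha.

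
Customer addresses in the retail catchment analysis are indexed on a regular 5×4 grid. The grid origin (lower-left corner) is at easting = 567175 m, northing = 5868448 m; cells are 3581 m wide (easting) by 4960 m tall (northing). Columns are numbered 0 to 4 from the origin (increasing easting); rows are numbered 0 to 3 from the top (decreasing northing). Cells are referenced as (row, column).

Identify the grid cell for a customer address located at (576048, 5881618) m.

Column index: ⌊(576048 − 567175) / 3581⌋ = ⌊2.478⌋ = 2
Row offset from origin: ⌊(5881618 − 5868448) / 4960⌋ = ⌊2.655⌋ = 2 → row 1 (counted from top)

(1, 2)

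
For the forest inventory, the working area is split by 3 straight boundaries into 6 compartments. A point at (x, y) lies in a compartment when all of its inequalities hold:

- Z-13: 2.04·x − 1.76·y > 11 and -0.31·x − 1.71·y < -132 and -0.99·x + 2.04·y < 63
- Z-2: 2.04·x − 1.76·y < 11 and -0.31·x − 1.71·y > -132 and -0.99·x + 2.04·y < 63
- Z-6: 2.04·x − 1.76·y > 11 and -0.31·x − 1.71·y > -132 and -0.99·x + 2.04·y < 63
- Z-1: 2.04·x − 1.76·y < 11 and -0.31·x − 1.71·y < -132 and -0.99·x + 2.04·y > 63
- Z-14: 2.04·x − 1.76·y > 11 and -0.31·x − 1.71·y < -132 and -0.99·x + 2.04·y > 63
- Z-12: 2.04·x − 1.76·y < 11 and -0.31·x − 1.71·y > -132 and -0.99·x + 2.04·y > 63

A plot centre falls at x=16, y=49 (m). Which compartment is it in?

2.04·16 − 1.76·49 = -53.600, which is < 11
-0.31·16 − 1.71·49 = -88.750, which is > -132
-0.99·16 + 2.04·49 = 84.120, which is > 63
This sign pattern matches Z-12.

Z-12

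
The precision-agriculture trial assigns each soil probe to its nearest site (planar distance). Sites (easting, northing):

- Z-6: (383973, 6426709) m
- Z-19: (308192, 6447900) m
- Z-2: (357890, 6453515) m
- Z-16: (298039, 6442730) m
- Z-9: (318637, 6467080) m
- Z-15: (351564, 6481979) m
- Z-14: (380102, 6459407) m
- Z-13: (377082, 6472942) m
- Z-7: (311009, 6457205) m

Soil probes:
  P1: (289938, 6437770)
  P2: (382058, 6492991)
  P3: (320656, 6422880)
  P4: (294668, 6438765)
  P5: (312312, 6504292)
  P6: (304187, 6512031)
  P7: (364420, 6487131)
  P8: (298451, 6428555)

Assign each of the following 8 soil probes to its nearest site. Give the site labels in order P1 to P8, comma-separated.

Z-16, Z-13, Z-19, Z-16, Z-9, Z-9, Z-15, Z-16

P1 → Z-16 (d²=90227801.00)
P2 → Z-13 (d²=426722977.00)
P3 → Z-19 (d²=781351696.00)
P4 → Z-16 (d²=27084866.00)
P5 → Z-9 (d²=1424738569.00)
P6 → Z-9 (d²=2229394901.00)
P7 → Z-15 (d²=191819840.00)
P8 → Z-16 (d²=201100369.00)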